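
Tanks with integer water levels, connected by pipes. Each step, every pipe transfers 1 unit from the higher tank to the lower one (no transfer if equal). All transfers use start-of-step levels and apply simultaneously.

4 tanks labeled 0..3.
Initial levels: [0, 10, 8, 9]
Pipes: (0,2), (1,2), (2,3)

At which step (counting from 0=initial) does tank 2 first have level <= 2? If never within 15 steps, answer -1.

Answer: -1

Derivation:
Step 1: flows [2->0,1->2,3->2] -> levels [1 9 9 8]
Step 2: flows [2->0,1=2,2->3] -> levels [2 9 7 9]
Step 3: flows [2->0,1->2,3->2] -> levels [3 8 8 8]
Step 4: flows [2->0,1=2,2=3] -> levels [4 8 7 8]
Step 5: flows [2->0,1->2,3->2] -> levels [5 7 8 7]
Step 6: flows [2->0,2->1,2->3] -> levels [6 8 5 8]
Step 7: flows [0->2,1->2,3->2] -> levels [5 7 8 7]
  -> period-2 cycle (repeats step 5); tank 2 never drops to <=2
Tank 2 never reaches <=2 within 15 steps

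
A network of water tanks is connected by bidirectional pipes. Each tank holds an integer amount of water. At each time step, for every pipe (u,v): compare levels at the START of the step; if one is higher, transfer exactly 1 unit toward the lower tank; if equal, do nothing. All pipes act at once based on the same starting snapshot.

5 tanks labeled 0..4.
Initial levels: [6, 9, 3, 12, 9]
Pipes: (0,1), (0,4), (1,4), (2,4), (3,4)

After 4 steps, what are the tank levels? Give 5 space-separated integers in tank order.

Answer: 8 8 7 8 8

Derivation:
Step 1: flows [1->0,4->0,1=4,4->2,3->4] -> levels [8 8 4 11 8]
Step 2: flows [0=1,0=4,1=4,4->2,3->4] -> levels [8 8 5 10 8]
Step 3: flows [0=1,0=4,1=4,4->2,3->4] -> levels [8 8 6 9 8]
Step 4: flows [0=1,0=4,1=4,4->2,3->4] -> levels [8 8 7 8 8]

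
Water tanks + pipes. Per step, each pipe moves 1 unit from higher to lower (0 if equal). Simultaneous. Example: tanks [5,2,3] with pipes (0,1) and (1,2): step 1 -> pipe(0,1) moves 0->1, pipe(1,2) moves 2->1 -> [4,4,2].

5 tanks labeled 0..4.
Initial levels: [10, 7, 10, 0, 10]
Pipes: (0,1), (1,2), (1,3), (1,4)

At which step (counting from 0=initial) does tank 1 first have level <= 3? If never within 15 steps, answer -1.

Answer: -1

Derivation:
Step 1: flows [0->1,2->1,1->3,4->1] -> levels [9 9 9 1 9]
Step 2: flows [0=1,1=2,1->3,1=4] -> levels [9 8 9 2 9]
Step 3: flows [0->1,2->1,1->3,4->1] -> levels [8 10 8 3 8]
Step 4: flows [1->0,1->2,1->3,1->4] -> levels [9 6 9 4 9]
Step 5: flows [0->1,2->1,1->3,4->1] -> levels [8 8 8 5 8]
Step 6: flows [0=1,1=2,1->3,1=4] -> levels [8 7 8 6 8]
Step 7: flows [0->1,2->1,1->3,4->1] -> levels [7 9 7 7 7]
Step 8: flows [1->0,1->2,1->3,1->4] -> levels [8 5 8 8 8]
Step 9: flows [0->1,2->1,3->1,4->1] -> levels [7 9 7 7 7]
  -> period-2 cycle (repeats step 7); tank 1 never drops to <=3
Tank 1 never reaches <=3 within 15 steps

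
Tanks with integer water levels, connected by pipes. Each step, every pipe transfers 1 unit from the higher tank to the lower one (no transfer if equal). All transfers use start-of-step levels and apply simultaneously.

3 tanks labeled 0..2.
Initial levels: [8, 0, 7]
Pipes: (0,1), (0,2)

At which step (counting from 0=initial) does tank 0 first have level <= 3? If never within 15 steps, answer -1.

Step 1: flows [0->1,0->2] -> levels [6 1 8]
Step 2: flows [0->1,2->0] -> levels [6 2 7]
Step 3: flows [0->1,2->0] -> levels [6 3 6]
Step 4: flows [0->1,0=2] -> levels [5 4 6]
Step 5: flows [0->1,2->0] -> levels [5 5 5]
Step 6: flows [0=1,0=2] -> levels [5 5 5]
  -> stable; tank 0 stays at 5 > 3
Tank 0 never reaches <=3 within 15 steps

Answer: -1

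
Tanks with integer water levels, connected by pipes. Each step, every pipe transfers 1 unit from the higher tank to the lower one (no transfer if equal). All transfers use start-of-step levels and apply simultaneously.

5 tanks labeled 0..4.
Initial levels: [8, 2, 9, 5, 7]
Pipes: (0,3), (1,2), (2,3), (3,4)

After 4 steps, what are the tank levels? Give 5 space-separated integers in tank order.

Answer: 8 5 6 5 7

Derivation:
Step 1: flows [0->3,2->1,2->3,4->3] -> levels [7 3 7 8 6]
Step 2: flows [3->0,2->1,3->2,3->4] -> levels [8 4 7 5 7]
Step 3: flows [0->3,2->1,2->3,4->3] -> levels [7 5 5 8 6]
Step 4: flows [3->0,1=2,3->2,3->4] -> levels [8 5 6 5 7]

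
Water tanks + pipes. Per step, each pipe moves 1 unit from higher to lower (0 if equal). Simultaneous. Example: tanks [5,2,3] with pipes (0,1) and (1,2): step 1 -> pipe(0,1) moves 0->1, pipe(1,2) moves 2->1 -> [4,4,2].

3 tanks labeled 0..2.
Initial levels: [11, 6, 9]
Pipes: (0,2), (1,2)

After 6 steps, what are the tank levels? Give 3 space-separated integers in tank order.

Step 1: flows [0->2,2->1] -> levels [10 7 9]
Step 2: flows [0->2,2->1] -> levels [9 8 9]
Step 3: flows [0=2,2->1] -> levels [9 9 8]
Step 4: flows [0->2,1->2] -> levels [8 8 10]
Step 5: flows [2->0,2->1] -> levels [9 9 8]
  -> period-2 cycle: step 5 state = step 3 state
  -> state at step 6: (6-3) mod 2 = 1, same as step 4 -> [8 8 10]

Answer: 8 8 10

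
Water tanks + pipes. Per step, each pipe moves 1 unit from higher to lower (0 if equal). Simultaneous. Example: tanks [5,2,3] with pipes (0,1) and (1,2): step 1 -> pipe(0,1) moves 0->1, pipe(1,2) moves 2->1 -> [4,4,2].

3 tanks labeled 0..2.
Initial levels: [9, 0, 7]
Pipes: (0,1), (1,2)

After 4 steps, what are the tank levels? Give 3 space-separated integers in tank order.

Step 1: flows [0->1,2->1] -> levels [8 2 6]
Step 2: flows [0->1,2->1] -> levels [7 4 5]
Step 3: flows [0->1,2->1] -> levels [6 6 4]
Step 4: flows [0=1,1->2] -> levels [6 5 5]

Answer: 6 5 5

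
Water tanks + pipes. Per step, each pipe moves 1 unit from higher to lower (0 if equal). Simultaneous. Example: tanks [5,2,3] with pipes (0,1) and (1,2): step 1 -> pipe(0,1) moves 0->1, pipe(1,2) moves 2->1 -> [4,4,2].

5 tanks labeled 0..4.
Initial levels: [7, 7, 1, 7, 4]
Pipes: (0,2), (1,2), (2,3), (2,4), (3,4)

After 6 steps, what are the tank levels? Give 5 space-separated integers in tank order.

Step 1: flows [0->2,1->2,3->2,4->2,3->4] -> levels [6 6 5 5 4]
Step 2: flows [0->2,1->2,2=3,2->4,3->4] -> levels [5 5 6 4 6]
Step 3: flows [2->0,2->1,2->3,2=4,4->3] -> levels [6 6 3 6 5]
Step 4: flows [0->2,1->2,3->2,4->2,3->4] -> levels [5 5 7 4 5]
Step 5: flows [2->0,2->1,2->3,2->4,4->3] -> levels [6 6 3 6 5]
  -> period-2 cycle: step 5 state = step 3 state
  -> state at step 6: (6-3) mod 2 = 1, same as step 4 -> [5 5 7 4 5]

Answer: 5 5 7 4 5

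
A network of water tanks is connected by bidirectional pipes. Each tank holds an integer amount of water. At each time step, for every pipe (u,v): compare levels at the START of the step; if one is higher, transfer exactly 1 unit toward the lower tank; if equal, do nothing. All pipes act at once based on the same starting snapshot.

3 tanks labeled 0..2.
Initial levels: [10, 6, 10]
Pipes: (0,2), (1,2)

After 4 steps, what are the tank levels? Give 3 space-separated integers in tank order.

Answer: 8 8 10

Derivation:
Step 1: flows [0=2,2->1] -> levels [10 7 9]
Step 2: flows [0->2,2->1] -> levels [9 8 9]
Step 3: flows [0=2,2->1] -> levels [9 9 8]
Step 4: flows [0->2,1->2] -> levels [8 8 10]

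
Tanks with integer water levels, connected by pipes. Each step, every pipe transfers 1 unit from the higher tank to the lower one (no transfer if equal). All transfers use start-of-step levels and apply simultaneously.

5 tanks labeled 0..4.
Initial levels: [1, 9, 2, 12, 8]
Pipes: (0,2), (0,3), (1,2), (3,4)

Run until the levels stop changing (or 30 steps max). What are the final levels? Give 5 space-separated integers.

Step 1: flows [2->0,3->0,1->2,3->4] -> levels [3 8 2 10 9]
Step 2: flows [0->2,3->0,1->2,3->4] -> levels [3 7 4 8 10]
Step 3: flows [2->0,3->0,1->2,4->3] -> levels [5 6 4 8 9]
Step 4: flows [0->2,3->0,1->2,4->3] -> levels [5 5 6 8 8]
Step 5: flows [2->0,3->0,2->1,3=4] -> levels [7 6 4 7 8]
Step 6: flows [0->2,0=3,1->2,4->3] -> levels [6 5 6 8 7]
Step 7: flows [0=2,3->0,2->1,3->4] -> levels [7 6 5 6 8]
Step 8: flows [0->2,0->3,1->2,4->3] -> levels [5 5 7 8 7]
Step 9: flows [2->0,3->0,2->1,3->4] -> levels [7 6 5 6 8]
  -> period-2 cycle: step 9 state = step 7 state; never stabilizes
  -> state at step 30: (30-7) mod 2 = 1, same as step 8 -> [5 5 7 8 7]

Answer: 5 5 7 8 7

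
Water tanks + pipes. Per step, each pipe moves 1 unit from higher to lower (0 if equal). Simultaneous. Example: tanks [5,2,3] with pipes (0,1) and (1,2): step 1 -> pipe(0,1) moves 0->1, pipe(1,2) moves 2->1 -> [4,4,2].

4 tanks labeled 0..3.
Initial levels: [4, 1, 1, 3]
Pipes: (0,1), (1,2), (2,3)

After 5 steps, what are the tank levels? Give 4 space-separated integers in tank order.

Answer: 3 1 3 2

Derivation:
Step 1: flows [0->1,1=2,3->2] -> levels [3 2 2 2]
Step 2: flows [0->1,1=2,2=3] -> levels [2 3 2 2]
Step 3: flows [1->0,1->2,2=3] -> levels [3 1 3 2]
Step 4: flows [0->1,2->1,2->3] -> levels [2 3 1 3]
Step 5: flows [1->0,1->2,3->2] -> levels [3 1 3 2]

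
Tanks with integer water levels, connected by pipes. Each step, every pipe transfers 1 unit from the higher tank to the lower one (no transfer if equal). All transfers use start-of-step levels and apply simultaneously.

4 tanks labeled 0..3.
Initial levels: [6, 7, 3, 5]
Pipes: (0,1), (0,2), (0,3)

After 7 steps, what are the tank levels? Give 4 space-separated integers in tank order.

Step 1: flows [1->0,0->2,0->3] -> levels [5 6 4 6]
Step 2: flows [1->0,0->2,3->0] -> levels [6 5 5 5]
Step 3: flows [0->1,0->2,0->3] -> levels [3 6 6 6]
Step 4: flows [1->0,2->0,3->0] -> levels [6 5 5 5]
  -> period-2 cycle: step 4 state = step 2 state
  -> state at step 7: (7-2) mod 2 = 1, same as step 3 -> [3 6 6 6]

Answer: 3 6 6 6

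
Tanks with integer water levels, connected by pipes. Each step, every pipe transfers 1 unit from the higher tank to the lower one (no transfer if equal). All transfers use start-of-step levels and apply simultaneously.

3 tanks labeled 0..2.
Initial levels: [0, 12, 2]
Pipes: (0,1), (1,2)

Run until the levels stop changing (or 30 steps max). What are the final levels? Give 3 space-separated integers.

Step 1: flows [1->0,1->2] -> levels [1 10 3]
Step 2: flows [1->0,1->2] -> levels [2 8 4]
Step 3: flows [1->0,1->2] -> levels [3 6 5]
Step 4: flows [1->0,1->2] -> levels [4 4 6]
Step 5: flows [0=1,2->1] -> levels [4 5 5]
Step 6: flows [1->0,1=2] -> levels [5 4 5]
Step 7: flows [0->1,2->1] -> levels [4 6 4]
Step 8: flows [1->0,1->2] -> levels [5 4 5]
  -> period-2 cycle: step 8 state = step 6 state; never stabilizes
  -> state at step 30: (30-6) mod 2 = 0, same as step 6 -> [5 4 5]

Answer: 5 4 5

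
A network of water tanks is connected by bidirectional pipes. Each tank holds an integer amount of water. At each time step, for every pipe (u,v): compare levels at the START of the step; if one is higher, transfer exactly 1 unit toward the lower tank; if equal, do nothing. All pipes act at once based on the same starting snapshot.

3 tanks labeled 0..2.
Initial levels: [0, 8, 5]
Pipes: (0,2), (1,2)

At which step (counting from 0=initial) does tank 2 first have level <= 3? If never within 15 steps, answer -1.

Step 1: flows [2->0,1->2] -> levels [1 7 5]
Step 2: flows [2->0,1->2] -> levels [2 6 5]
Step 3: flows [2->0,1->2] -> levels [3 5 5]
Step 4: flows [2->0,1=2] -> levels [4 5 4]
Step 5: flows [0=2,1->2] -> levels [4 4 5]
Step 6: flows [2->0,2->1] -> levels [5 5 3]
Tank 2 first reaches <=3 at step 6

Answer: 6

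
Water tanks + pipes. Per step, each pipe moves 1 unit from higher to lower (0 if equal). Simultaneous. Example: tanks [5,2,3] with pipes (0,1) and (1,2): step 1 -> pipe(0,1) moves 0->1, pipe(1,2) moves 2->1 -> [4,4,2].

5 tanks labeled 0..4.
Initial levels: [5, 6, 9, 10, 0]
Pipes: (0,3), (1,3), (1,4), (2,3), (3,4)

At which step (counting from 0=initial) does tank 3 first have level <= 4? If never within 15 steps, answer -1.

Answer: 5

Derivation:
Step 1: flows [3->0,3->1,1->4,3->2,3->4] -> levels [6 6 10 6 2]
Step 2: flows [0=3,1=3,1->4,2->3,3->4] -> levels [6 5 9 6 4]
Step 3: flows [0=3,3->1,1->4,2->3,3->4] -> levels [6 5 8 5 6]
Step 4: flows [0->3,1=3,4->1,2->3,4->3] -> levels [5 6 7 8 4]
Step 5: flows [3->0,3->1,1->4,3->2,3->4] -> levels [6 6 8 4 6]
Tank 3 first reaches <=4 at step 5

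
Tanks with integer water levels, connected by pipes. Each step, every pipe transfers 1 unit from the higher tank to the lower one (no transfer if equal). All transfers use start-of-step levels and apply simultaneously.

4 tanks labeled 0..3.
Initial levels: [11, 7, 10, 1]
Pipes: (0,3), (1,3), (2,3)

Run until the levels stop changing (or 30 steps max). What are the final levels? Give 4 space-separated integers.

Answer: 8 7 8 6

Derivation:
Step 1: flows [0->3,1->3,2->3] -> levels [10 6 9 4]
Step 2: flows [0->3,1->3,2->3] -> levels [9 5 8 7]
Step 3: flows [0->3,3->1,2->3] -> levels [8 6 7 8]
Step 4: flows [0=3,3->1,3->2] -> levels [8 7 8 6]
Step 5: flows [0->3,1->3,2->3] -> levels [7 6 7 9]
Step 6: flows [3->0,3->1,3->2] -> levels [8 7 8 6]
  -> period-2 cycle: step 6 state = step 4 state; never stabilizes
  -> state at step 30: (30-4) mod 2 = 0, same as step 4 -> [8 7 8 6]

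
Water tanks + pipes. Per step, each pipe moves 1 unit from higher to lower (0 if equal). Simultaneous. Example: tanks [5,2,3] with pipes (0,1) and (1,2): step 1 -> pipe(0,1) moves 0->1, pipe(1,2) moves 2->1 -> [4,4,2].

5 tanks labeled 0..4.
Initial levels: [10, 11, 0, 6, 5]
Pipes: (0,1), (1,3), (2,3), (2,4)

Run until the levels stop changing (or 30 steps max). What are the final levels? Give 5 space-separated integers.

Step 1: flows [1->0,1->3,3->2,4->2] -> levels [11 9 2 6 4]
Step 2: flows [0->1,1->3,3->2,4->2] -> levels [10 9 4 6 3]
Step 3: flows [0->1,1->3,3->2,2->4] -> levels [9 9 4 6 4]
Step 4: flows [0=1,1->3,3->2,2=4] -> levels [9 8 5 6 4]
Step 5: flows [0->1,1->3,3->2,2->4] -> levels [8 8 5 6 5]
Step 6: flows [0=1,1->3,3->2,2=4] -> levels [8 7 6 6 5]
Step 7: flows [0->1,1->3,2=3,2->4] -> levels [7 7 5 7 6]
Step 8: flows [0=1,1=3,3->2,4->2] -> levels [7 7 7 6 5]
Step 9: flows [0=1,1->3,2->3,2->4] -> levels [7 6 5 8 6]
Step 10: flows [0->1,3->1,3->2,4->2] -> levels [6 8 7 6 5]
Step 11: flows [1->0,1->3,2->3,2->4] -> levels [7 6 5 8 6]
  -> period-2 cycle: step 11 state = step 9 state; never stabilizes
  -> state at step 30: (30-9) mod 2 = 1, same as step 10 -> [6 8 7 6 5]

Answer: 6 8 7 6 5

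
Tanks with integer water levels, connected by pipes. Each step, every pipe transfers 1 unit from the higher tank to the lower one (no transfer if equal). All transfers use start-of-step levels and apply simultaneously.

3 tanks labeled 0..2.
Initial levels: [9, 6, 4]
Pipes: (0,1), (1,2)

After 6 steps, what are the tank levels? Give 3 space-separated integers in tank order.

Step 1: flows [0->1,1->2] -> levels [8 6 5]
Step 2: flows [0->1,1->2] -> levels [7 6 6]
Step 3: flows [0->1,1=2] -> levels [6 7 6]
Step 4: flows [1->0,1->2] -> levels [7 5 7]
Step 5: flows [0->1,2->1] -> levels [6 7 6]
  -> period-2 cycle: step 5 state = step 3 state
  -> state at step 6: (6-3) mod 2 = 1, same as step 4 -> [7 5 7]

Answer: 7 5 7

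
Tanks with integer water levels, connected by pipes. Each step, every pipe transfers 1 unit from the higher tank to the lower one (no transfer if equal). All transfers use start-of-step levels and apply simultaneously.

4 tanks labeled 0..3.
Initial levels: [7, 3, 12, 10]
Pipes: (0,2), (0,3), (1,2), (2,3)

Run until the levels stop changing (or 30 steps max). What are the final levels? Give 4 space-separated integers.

Step 1: flows [2->0,3->0,2->1,2->3] -> levels [9 4 9 10]
Step 2: flows [0=2,3->0,2->1,3->2] -> levels [10 5 9 8]
Step 3: flows [0->2,0->3,2->1,2->3] -> levels [8 6 8 10]
Step 4: flows [0=2,3->0,2->1,3->2] -> levels [9 7 8 8]
Step 5: flows [0->2,0->3,2->1,2=3] -> levels [7 8 8 9]
Step 6: flows [2->0,3->0,1=2,3->2] -> levels [9 8 8 7]
Step 7: flows [0->2,0->3,1=2,2->3] -> levels [7 8 8 9]
  -> period-2 cycle: step 7 state = step 5 state; never stabilizes
  -> state at step 30: (30-5) mod 2 = 1, same as step 6 -> [9 8 8 7]

Answer: 9 8 8 7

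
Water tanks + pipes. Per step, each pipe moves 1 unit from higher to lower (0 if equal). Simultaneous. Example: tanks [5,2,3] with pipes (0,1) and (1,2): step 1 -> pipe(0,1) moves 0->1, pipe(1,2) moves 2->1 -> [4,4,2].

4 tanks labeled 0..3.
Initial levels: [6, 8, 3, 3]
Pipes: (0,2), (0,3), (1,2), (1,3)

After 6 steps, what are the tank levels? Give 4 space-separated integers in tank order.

Step 1: flows [0->2,0->3,1->2,1->3] -> levels [4 6 5 5]
Step 2: flows [2->0,3->0,1->2,1->3] -> levels [6 4 5 5]
Step 3: flows [0->2,0->3,2->1,3->1] -> levels [4 6 5 5]
  -> period-2 cycle: step 3 state = step 1 state
  -> state at step 6: (6-1) mod 2 = 1, same as step 2 -> [6 4 5 5]

Answer: 6 4 5 5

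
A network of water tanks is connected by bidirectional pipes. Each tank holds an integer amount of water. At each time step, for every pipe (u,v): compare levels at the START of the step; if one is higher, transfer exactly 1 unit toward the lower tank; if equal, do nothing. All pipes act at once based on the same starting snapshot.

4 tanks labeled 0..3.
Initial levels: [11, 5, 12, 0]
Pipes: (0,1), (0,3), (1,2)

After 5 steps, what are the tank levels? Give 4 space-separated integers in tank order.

Answer: 7 8 8 5

Derivation:
Step 1: flows [0->1,0->3,2->1] -> levels [9 7 11 1]
Step 2: flows [0->1,0->3,2->1] -> levels [7 9 10 2]
Step 3: flows [1->0,0->3,2->1] -> levels [7 9 9 3]
Step 4: flows [1->0,0->3,1=2] -> levels [7 8 9 4]
Step 5: flows [1->0,0->3,2->1] -> levels [7 8 8 5]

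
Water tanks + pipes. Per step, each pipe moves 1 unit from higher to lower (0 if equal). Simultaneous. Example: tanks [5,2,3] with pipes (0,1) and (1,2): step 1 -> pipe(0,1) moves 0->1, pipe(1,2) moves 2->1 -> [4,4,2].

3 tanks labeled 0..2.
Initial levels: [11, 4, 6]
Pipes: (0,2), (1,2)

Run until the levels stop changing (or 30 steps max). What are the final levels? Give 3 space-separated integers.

Answer: 7 7 7

Derivation:
Step 1: flows [0->2,2->1] -> levels [10 5 6]
Step 2: flows [0->2,2->1] -> levels [9 6 6]
Step 3: flows [0->2,1=2] -> levels [8 6 7]
Step 4: flows [0->2,2->1] -> levels [7 7 7]
Step 5: flows [0=2,1=2] -> levels [7 7 7]
  -> stable (no change)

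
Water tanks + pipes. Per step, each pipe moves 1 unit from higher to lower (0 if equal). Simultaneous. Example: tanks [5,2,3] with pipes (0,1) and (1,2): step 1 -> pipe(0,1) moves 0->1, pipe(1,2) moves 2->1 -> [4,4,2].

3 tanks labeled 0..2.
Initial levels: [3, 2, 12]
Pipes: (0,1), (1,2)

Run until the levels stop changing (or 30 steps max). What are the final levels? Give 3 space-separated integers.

Step 1: flows [0->1,2->1] -> levels [2 4 11]
Step 2: flows [1->0,2->1] -> levels [3 4 10]
Step 3: flows [1->0,2->1] -> levels [4 4 9]
Step 4: flows [0=1,2->1] -> levels [4 5 8]
Step 5: flows [1->0,2->1] -> levels [5 5 7]
Step 6: flows [0=1,2->1] -> levels [5 6 6]
Step 7: flows [1->0,1=2] -> levels [6 5 6]
Step 8: flows [0->1,2->1] -> levels [5 7 5]
Step 9: flows [1->0,1->2] -> levels [6 5 6]
  -> period-2 cycle: step 9 state = step 7 state; never stabilizes
  -> state at step 30: (30-7) mod 2 = 1, same as step 8 -> [5 7 5]

Answer: 5 7 5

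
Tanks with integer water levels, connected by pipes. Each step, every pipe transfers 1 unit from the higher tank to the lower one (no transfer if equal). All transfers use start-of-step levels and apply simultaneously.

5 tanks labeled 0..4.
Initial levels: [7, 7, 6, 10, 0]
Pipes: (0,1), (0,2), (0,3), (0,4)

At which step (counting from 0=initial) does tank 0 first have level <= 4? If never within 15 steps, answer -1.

Answer: 5

Derivation:
Step 1: flows [0=1,0->2,3->0,0->4] -> levels [6 7 7 9 1]
Step 2: flows [1->0,2->0,3->0,0->4] -> levels [8 6 6 8 2]
Step 3: flows [0->1,0->2,0=3,0->4] -> levels [5 7 7 8 3]
Step 4: flows [1->0,2->0,3->0,0->4] -> levels [7 6 6 7 4]
Step 5: flows [0->1,0->2,0=3,0->4] -> levels [4 7 7 7 5]
Tank 0 first reaches <=4 at step 5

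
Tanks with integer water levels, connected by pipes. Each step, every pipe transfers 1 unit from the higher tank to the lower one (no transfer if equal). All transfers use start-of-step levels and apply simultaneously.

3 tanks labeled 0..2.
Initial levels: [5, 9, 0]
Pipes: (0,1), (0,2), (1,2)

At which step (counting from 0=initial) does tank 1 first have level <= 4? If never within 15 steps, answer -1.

Step 1: flows [1->0,0->2,1->2] -> levels [5 7 2]
Step 2: flows [1->0,0->2,1->2] -> levels [5 5 4]
Step 3: flows [0=1,0->2,1->2] -> levels [4 4 6]
Tank 1 first reaches <=4 at step 3

Answer: 3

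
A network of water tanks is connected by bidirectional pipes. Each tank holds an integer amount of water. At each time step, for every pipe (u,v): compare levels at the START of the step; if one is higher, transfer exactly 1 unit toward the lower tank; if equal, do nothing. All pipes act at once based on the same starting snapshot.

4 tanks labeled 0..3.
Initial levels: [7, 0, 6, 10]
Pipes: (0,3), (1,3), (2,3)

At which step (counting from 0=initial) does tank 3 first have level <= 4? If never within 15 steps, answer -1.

Step 1: flows [3->0,3->1,3->2] -> levels [8 1 7 7]
Step 2: flows [0->3,3->1,2=3] -> levels [7 2 7 7]
Step 3: flows [0=3,3->1,2=3] -> levels [7 3 7 6]
Step 4: flows [0->3,3->1,2->3] -> levels [6 4 6 7]
Step 5: flows [3->0,3->1,3->2] -> levels [7 5 7 4]
Tank 3 first reaches <=4 at step 5

Answer: 5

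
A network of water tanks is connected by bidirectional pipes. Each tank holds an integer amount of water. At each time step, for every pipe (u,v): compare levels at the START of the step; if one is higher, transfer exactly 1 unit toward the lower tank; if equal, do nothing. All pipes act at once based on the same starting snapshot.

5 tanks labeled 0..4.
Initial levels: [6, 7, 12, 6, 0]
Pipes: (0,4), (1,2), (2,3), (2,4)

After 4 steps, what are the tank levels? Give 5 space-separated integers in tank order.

Step 1: flows [0->4,2->1,2->3,2->4] -> levels [5 8 9 7 2]
Step 2: flows [0->4,2->1,2->3,2->4] -> levels [4 9 6 8 4]
Step 3: flows [0=4,1->2,3->2,2->4] -> levels [4 8 7 7 5]
Step 4: flows [4->0,1->2,2=3,2->4] -> levels [5 7 7 7 5]

Answer: 5 7 7 7 5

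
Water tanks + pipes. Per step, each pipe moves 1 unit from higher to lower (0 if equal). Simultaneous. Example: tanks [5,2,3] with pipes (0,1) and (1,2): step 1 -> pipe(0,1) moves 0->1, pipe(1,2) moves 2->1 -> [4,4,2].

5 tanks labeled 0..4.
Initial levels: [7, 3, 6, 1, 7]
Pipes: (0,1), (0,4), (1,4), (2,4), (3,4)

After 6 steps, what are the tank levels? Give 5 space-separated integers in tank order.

Answer: 4 5 5 3 7

Derivation:
Step 1: flows [0->1,0=4,4->1,4->2,4->3] -> levels [6 5 7 2 4]
Step 2: flows [0->1,0->4,1->4,2->4,4->3] -> levels [4 5 6 3 6]
Step 3: flows [1->0,4->0,4->1,2=4,4->3] -> levels [6 5 6 4 3]
Step 4: flows [0->1,0->4,1->4,2->4,3->4] -> levels [4 5 5 3 7]
Step 5: flows [1->0,4->0,4->1,4->2,4->3] -> levels [6 5 6 4 3]
  -> period-2 cycle: step 5 state = step 3 state
  -> state at step 6: (6-3) mod 2 = 1, same as step 4 -> [4 5 5 3 7]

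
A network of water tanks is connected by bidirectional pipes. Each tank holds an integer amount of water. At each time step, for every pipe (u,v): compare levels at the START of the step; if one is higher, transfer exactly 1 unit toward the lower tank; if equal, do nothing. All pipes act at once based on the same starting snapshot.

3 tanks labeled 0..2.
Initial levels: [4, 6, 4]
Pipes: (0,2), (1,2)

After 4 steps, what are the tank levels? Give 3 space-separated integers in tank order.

Step 1: flows [0=2,1->2] -> levels [4 5 5]
Step 2: flows [2->0,1=2] -> levels [5 5 4]
Step 3: flows [0->2,1->2] -> levels [4 4 6]
Step 4: flows [2->0,2->1] -> levels [5 5 4]

Answer: 5 5 4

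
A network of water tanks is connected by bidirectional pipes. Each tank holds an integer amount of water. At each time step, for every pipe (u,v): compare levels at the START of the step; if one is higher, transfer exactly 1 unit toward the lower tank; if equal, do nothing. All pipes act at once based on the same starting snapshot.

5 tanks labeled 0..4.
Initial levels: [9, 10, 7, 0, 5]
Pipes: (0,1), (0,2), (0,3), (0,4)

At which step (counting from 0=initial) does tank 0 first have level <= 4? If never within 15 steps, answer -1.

Answer: 6

Derivation:
Step 1: flows [1->0,0->2,0->3,0->4] -> levels [7 9 8 1 6]
Step 2: flows [1->0,2->0,0->3,0->4] -> levels [7 8 7 2 7]
Step 3: flows [1->0,0=2,0->3,0=4] -> levels [7 7 7 3 7]
Step 4: flows [0=1,0=2,0->3,0=4] -> levels [6 7 7 4 7]
Step 5: flows [1->0,2->0,0->3,4->0] -> levels [8 6 6 5 6]
Step 6: flows [0->1,0->2,0->3,0->4] -> levels [4 7 7 6 7]
Tank 0 first reaches <=4 at step 6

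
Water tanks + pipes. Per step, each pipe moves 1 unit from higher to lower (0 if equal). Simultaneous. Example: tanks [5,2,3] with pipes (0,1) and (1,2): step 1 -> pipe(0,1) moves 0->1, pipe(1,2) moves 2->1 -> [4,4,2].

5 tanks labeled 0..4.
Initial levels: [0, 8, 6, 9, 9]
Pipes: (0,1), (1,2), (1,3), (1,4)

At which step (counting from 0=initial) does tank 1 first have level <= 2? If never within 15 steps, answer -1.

Step 1: flows [1->0,1->2,3->1,4->1] -> levels [1 8 7 8 8]
Step 2: flows [1->0,1->2,1=3,1=4] -> levels [2 6 8 8 8]
Step 3: flows [1->0,2->1,3->1,4->1] -> levels [3 8 7 7 7]
Step 4: flows [1->0,1->2,1->3,1->4] -> levels [4 4 8 8 8]
Step 5: flows [0=1,2->1,3->1,4->1] -> levels [4 7 7 7 7]
Step 6: flows [1->0,1=2,1=3,1=4] -> levels [5 6 7 7 7]
Step 7: flows [1->0,2->1,3->1,4->1] -> levels [6 8 6 6 6]
Step 8: flows [1->0,1->2,1->3,1->4] -> levels [7 4 7 7 7]
Step 9: flows [0->1,2->1,3->1,4->1] -> levels [6 8 6 6 6]
  -> period-2 cycle (repeats step 7); tank 1 never drops to <=2
Tank 1 never reaches <=2 within 15 steps

Answer: -1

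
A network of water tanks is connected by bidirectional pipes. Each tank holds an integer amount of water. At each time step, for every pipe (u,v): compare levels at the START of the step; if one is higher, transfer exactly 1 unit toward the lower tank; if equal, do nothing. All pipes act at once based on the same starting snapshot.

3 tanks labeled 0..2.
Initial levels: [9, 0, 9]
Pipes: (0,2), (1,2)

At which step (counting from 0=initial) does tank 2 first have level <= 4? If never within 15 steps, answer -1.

Answer: -1

Derivation:
Step 1: flows [0=2,2->1] -> levels [9 1 8]
Step 2: flows [0->2,2->1] -> levels [8 2 8]
Step 3: flows [0=2,2->1] -> levels [8 3 7]
Step 4: flows [0->2,2->1] -> levels [7 4 7]
Step 5: flows [0=2,2->1] -> levels [7 5 6]
Step 6: flows [0->2,2->1] -> levels [6 6 6]
Step 7: flows [0=2,1=2] -> levels [6 6 6]
  -> stable; tank 2 stays at 6 > 4
Tank 2 never reaches <=4 within 15 steps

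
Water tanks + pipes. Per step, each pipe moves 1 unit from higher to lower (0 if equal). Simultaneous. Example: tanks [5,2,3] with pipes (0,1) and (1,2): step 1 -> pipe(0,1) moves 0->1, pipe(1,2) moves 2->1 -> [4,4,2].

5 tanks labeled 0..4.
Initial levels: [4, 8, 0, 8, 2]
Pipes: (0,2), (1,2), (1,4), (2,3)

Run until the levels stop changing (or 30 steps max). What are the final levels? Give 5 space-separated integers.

Step 1: flows [0->2,1->2,1->4,3->2] -> levels [3 6 3 7 3]
Step 2: flows [0=2,1->2,1->4,3->2] -> levels [3 4 5 6 4]
Step 3: flows [2->0,2->1,1=4,3->2] -> levels [4 5 4 5 4]
Step 4: flows [0=2,1->2,1->4,3->2] -> levels [4 3 6 4 5]
Step 5: flows [2->0,2->1,4->1,2->3] -> levels [5 5 3 5 4]
Step 6: flows [0->2,1->2,1->4,3->2] -> levels [4 3 6 4 5]
  -> period-2 cycle: step 6 state = step 4 state; never stabilizes
  -> state at step 30: (30-4) mod 2 = 0, same as step 4 -> [4 3 6 4 5]

Answer: 4 3 6 4 5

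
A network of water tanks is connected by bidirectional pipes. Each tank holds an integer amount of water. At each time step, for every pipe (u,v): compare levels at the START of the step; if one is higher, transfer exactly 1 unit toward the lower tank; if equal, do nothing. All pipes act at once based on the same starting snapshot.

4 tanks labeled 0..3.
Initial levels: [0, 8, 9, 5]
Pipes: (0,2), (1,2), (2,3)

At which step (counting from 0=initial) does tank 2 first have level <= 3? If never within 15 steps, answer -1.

Answer: -1

Derivation:
Step 1: flows [2->0,2->1,2->3] -> levels [1 9 6 6]
Step 2: flows [2->0,1->2,2=3] -> levels [2 8 6 6]
Step 3: flows [2->0,1->2,2=3] -> levels [3 7 6 6]
Step 4: flows [2->0,1->2,2=3] -> levels [4 6 6 6]
Step 5: flows [2->0,1=2,2=3] -> levels [5 6 5 6]
Step 6: flows [0=2,1->2,3->2] -> levels [5 5 7 5]
Step 7: flows [2->0,2->1,2->3] -> levels [6 6 4 6]
Step 8: flows [0->2,1->2,3->2] -> levels [5 5 7 5]
  -> period-2 cycle (repeats step 6); tank 2 never drops to <=3
Tank 2 never reaches <=3 within 15 steps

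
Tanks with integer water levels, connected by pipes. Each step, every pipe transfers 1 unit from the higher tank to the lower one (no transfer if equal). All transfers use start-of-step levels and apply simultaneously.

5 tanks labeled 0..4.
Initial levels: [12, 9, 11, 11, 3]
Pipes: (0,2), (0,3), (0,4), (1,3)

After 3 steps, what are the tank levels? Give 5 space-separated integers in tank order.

Answer: 9 10 10 11 6

Derivation:
Step 1: flows [0->2,0->3,0->4,3->1] -> levels [9 10 12 11 4]
Step 2: flows [2->0,3->0,0->4,3->1] -> levels [10 11 11 9 5]
Step 3: flows [2->0,0->3,0->4,1->3] -> levels [9 10 10 11 6]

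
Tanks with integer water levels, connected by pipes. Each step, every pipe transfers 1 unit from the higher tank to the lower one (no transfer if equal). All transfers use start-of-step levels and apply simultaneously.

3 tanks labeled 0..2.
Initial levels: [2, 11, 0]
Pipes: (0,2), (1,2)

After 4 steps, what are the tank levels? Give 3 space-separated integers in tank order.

Step 1: flows [0->2,1->2] -> levels [1 10 2]
Step 2: flows [2->0,1->2] -> levels [2 9 2]
Step 3: flows [0=2,1->2] -> levels [2 8 3]
Step 4: flows [2->0,1->2] -> levels [3 7 3]

Answer: 3 7 3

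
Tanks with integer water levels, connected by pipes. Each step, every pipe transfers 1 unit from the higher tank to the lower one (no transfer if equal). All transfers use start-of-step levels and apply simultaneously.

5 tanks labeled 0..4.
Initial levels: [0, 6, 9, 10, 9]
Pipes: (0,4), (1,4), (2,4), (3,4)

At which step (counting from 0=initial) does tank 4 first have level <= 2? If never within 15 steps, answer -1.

Answer: -1

Derivation:
Step 1: flows [4->0,4->1,2=4,3->4] -> levels [1 7 9 9 8]
Step 2: flows [4->0,4->1,2->4,3->4] -> levels [2 8 8 8 8]
Step 3: flows [4->0,1=4,2=4,3=4] -> levels [3 8 8 8 7]
Step 4: flows [4->0,1->4,2->4,3->4] -> levels [4 7 7 7 9]
Step 5: flows [4->0,4->1,4->2,4->3] -> levels [5 8 8 8 5]
Step 6: flows [0=4,1->4,2->4,3->4] -> levels [5 7 7 7 8]
Step 7: flows [4->0,4->1,4->2,4->3] -> levels [6 8 8 8 4]
Step 8: flows [0->4,1->4,2->4,3->4] -> levels [5 7 7 7 8]
  -> period-2 cycle (repeats step 6); tank 4 never drops to <=2
Tank 4 never reaches <=2 within 15 steps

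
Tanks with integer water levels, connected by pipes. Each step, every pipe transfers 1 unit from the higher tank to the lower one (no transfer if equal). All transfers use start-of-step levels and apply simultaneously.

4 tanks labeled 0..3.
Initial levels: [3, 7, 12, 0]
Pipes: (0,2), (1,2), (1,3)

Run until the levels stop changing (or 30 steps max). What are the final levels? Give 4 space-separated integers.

Step 1: flows [2->0,2->1,1->3] -> levels [4 7 10 1]
Step 2: flows [2->0,2->1,1->3] -> levels [5 7 8 2]
Step 3: flows [2->0,2->1,1->3] -> levels [6 7 6 3]
Step 4: flows [0=2,1->2,1->3] -> levels [6 5 7 4]
Step 5: flows [2->0,2->1,1->3] -> levels [7 5 5 5]
Step 6: flows [0->2,1=2,1=3] -> levels [6 5 6 5]
Step 7: flows [0=2,2->1,1=3] -> levels [6 6 5 5]
Step 8: flows [0->2,1->2,1->3] -> levels [5 4 7 6]
Step 9: flows [2->0,2->1,3->1] -> levels [6 6 5 5]
  -> period-2 cycle: step 9 state = step 7 state; never stabilizes
  -> state at step 30: (30-7) mod 2 = 1, same as step 8 -> [5 4 7 6]

Answer: 5 4 7 6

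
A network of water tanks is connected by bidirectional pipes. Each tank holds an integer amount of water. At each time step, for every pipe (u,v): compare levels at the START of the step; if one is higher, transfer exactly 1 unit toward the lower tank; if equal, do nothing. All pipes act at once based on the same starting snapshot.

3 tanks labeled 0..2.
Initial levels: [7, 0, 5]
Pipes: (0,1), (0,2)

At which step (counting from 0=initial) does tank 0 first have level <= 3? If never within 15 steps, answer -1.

Answer: -1

Derivation:
Step 1: flows [0->1,0->2] -> levels [5 1 6]
Step 2: flows [0->1,2->0] -> levels [5 2 5]
Step 3: flows [0->1,0=2] -> levels [4 3 5]
Step 4: flows [0->1,2->0] -> levels [4 4 4]
Step 5: flows [0=1,0=2] -> levels [4 4 4]
  -> stable; tank 0 stays at 4 > 3
Tank 0 never reaches <=3 within 15 steps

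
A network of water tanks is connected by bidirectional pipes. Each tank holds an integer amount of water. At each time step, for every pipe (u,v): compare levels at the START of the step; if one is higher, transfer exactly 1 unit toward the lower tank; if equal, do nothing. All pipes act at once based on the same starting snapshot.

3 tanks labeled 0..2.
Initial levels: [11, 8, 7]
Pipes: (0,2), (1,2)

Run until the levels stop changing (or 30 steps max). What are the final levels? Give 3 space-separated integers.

Answer: 8 8 10

Derivation:
Step 1: flows [0->2,1->2] -> levels [10 7 9]
Step 2: flows [0->2,2->1] -> levels [9 8 9]
Step 3: flows [0=2,2->1] -> levels [9 9 8]
Step 4: flows [0->2,1->2] -> levels [8 8 10]
Step 5: flows [2->0,2->1] -> levels [9 9 8]
  -> period-2 cycle: step 5 state = step 3 state; never stabilizes
  -> state at step 30: (30-3) mod 2 = 1, same as step 4 -> [8 8 10]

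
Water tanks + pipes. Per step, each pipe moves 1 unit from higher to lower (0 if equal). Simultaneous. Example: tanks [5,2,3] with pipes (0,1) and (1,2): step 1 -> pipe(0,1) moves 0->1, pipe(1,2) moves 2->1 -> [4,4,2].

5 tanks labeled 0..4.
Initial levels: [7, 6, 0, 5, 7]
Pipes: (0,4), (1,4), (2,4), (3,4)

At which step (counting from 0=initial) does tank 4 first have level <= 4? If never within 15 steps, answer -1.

Answer: 1

Derivation:
Step 1: flows [0=4,4->1,4->2,4->3] -> levels [7 7 1 6 4]
Tank 4 first reaches <=4 at step 1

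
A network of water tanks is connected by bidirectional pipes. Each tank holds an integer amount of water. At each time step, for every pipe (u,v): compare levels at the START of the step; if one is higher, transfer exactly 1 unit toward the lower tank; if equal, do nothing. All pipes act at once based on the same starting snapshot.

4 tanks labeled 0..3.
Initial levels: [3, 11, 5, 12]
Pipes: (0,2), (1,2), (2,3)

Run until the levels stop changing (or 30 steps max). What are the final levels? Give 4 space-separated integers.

Answer: 7 7 10 7

Derivation:
Step 1: flows [2->0,1->2,3->2] -> levels [4 10 6 11]
Step 2: flows [2->0,1->2,3->2] -> levels [5 9 7 10]
Step 3: flows [2->0,1->2,3->2] -> levels [6 8 8 9]
Step 4: flows [2->0,1=2,3->2] -> levels [7 8 8 8]
Step 5: flows [2->0,1=2,2=3] -> levels [8 8 7 8]
Step 6: flows [0->2,1->2,3->2] -> levels [7 7 10 7]
Step 7: flows [2->0,2->1,2->3] -> levels [8 8 7 8]
  -> period-2 cycle: step 7 state = step 5 state; never stabilizes
  -> state at step 30: (30-5) mod 2 = 1, same as step 6 -> [7 7 10 7]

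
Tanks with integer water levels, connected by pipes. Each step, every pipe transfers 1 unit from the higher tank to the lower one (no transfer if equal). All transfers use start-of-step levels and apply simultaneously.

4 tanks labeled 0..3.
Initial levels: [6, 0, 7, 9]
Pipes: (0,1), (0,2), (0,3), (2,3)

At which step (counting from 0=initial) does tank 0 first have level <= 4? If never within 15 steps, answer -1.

Answer: 4

Derivation:
Step 1: flows [0->1,2->0,3->0,3->2] -> levels [7 1 7 7]
Step 2: flows [0->1,0=2,0=3,2=3] -> levels [6 2 7 7]
Step 3: flows [0->1,2->0,3->0,2=3] -> levels [7 3 6 6]
Step 4: flows [0->1,0->2,0->3,2=3] -> levels [4 4 7 7]
Tank 0 first reaches <=4 at step 4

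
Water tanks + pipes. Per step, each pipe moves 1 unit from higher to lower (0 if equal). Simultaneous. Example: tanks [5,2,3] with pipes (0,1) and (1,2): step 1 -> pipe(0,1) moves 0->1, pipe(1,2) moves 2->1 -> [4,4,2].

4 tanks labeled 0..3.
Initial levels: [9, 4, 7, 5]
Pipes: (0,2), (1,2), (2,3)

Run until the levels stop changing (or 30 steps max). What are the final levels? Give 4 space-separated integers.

Answer: 7 7 4 7

Derivation:
Step 1: flows [0->2,2->1,2->3] -> levels [8 5 6 6]
Step 2: flows [0->2,2->1,2=3] -> levels [7 6 6 6]
Step 3: flows [0->2,1=2,2=3] -> levels [6 6 7 6]
Step 4: flows [2->0,2->1,2->3] -> levels [7 7 4 7]
Step 5: flows [0->2,1->2,3->2] -> levels [6 6 7 6]
  -> period-2 cycle: step 5 state = step 3 state; never stabilizes
  -> state at step 30: (30-3) mod 2 = 1, same as step 4 -> [7 7 4 7]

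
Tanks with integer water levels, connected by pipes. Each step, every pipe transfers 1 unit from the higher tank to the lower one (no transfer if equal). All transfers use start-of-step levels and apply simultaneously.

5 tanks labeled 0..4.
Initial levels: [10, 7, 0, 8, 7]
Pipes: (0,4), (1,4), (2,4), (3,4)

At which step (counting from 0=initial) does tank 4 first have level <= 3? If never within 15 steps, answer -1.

Answer: -1

Derivation:
Step 1: flows [0->4,1=4,4->2,3->4] -> levels [9 7 1 7 8]
Step 2: flows [0->4,4->1,4->2,4->3] -> levels [8 8 2 8 6]
Step 3: flows [0->4,1->4,4->2,3->4] -> levels [7 7 3 7 8]
Step 4: flows [4->0,4->1,4->2,4->3] -> levels [8 8 4 8 4]
Step 5: flows [0->4,1->4,2=4,3->4] -> levels [7 7 4 7 7]
Step 6: flows [0=4,1=4,4->2,3=4] -> levels [7 7 5 7 6]
Step 7: flows [0->4,1->4,4->2,3->4] -> levels [6 6 6 6 8]
Step 8: flows [4->0,4->1,4->2,4->3] -> levels [7 7 7 7 4]
Step 9: flows [0->4,1->4,2->4,3->4] -> levels [6 6 6 6 8]
  -> period-2 cycle (repeats step 7); tank 4 never drops to <=3
Tank 4 never reaches <=3 within 15 steps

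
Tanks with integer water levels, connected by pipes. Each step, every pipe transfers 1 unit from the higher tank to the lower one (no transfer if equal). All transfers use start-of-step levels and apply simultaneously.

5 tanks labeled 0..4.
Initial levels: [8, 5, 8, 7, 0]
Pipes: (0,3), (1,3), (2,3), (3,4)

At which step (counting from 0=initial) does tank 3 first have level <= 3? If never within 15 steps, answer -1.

Answer: 4

Derivation:
Step 1: flows [0->3,3->1,2->3,3->4] -> levels [7 6 7 7 1]
Step 2: flows [0=3,3->1,2=3,3->4] -> levels [7 7 7 5 2]
Step 3: flows [0->3,1->3,2->3,3->4] -> levels [6 6 6 7 3]
Step 4: flows [3->0,3->1,3->2,3->4] -> levels [7 7 7 3 4]
Tank 3 first reaches <=3 at step 4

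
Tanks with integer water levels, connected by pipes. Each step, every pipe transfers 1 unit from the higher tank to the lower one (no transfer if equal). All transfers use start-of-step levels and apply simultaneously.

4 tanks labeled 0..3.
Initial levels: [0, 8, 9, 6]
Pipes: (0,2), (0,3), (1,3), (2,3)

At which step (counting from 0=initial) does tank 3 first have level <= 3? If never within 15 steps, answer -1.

Step 1: flows [2->0,3->0,1->3,2->3] -> levels [2 7 7 7]
Step 2: flows [2->0,3->0,1=3,2=3] -> levels [4 7 6 6]
Step 3: flows [2->0,3->0,1->3,2=3] -> levels [6 6 5 6]
Step 4: flows [0->2,0=3,1=3,3->2] -> levels [5 6 7 5]
Step 5: flows [2->0,0=3,1->3,2->3] -> levels [6 5 5 7]
Step 6: flows [0->2,3->0,3->1,3->2] -> levels [6 6 7 4]
Step 7: flows [2->0,0->3,1->3,2->3] -> levels [6 5 5 7]
  -> period-2 cycle (repeats step 5); tank 3 never drops to <=3
Tank 3 never reaches <=3 within 15 steps

Answer: -1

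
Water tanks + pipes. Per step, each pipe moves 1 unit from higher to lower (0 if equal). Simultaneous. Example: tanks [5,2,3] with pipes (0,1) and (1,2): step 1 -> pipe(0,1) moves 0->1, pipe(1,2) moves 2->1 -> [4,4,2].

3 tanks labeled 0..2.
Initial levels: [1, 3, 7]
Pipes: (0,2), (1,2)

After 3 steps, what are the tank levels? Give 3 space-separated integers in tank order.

Answer: 3 4 4

Derivation:
Step 1: flows [2->0,2->1] -> levels [2 4 5]
Step 2: flows [2->0,2->1] -> levels [3 5 3]
Step 3: flows [0=2,1->2] -> levels [3 4 4]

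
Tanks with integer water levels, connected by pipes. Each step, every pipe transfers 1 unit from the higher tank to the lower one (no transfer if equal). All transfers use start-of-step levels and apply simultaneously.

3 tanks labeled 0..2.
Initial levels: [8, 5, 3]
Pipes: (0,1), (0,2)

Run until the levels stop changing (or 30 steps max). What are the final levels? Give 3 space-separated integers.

Step 1: flows [0->1,0->2] -> levels [6 6 4]
Step 2: flows [0=1,0->2] -> levels [5 6 5]
Step 3: flows [1->0,0=2] -> levels [6 5 5]
Step 4: flows [0->1,0->2] -> levels [4 6 6]
Step 5: flows [1->0,2->0] -> levels [6 5 5]
  -> period-2 cycle: step 5 state = step 3 state; never stabilizes
  -> state at step 30: (30-3) mod 2 = 1, same as step 4 -> [4 6 6]

Answer: 4 6 6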